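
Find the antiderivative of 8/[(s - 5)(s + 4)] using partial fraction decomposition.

Decompose: 8/[(s - 5)(s + 4)] = (8/9)/(s - 5) - (8/9)/(s + 4). Integrate each term: (8/9) ln|(s - 5)| - (8/9) ln|(s + 4)| + C


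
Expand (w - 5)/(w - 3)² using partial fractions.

(w - 5) = α(w - 3) + β. At w = 3: β = 1·3 - 5 = -2. Coeff of w: α = 1
Result: 1/(w - 3) - 2/(w - 3)²


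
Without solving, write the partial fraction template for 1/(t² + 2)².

Repeated quadratic factor: (Pt + Q)/(t² + 2) + (Rt + S)/(t² + 2)²


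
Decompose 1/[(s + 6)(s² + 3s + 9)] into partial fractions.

Cover-up at s = -6: α = 1/((-6)² + 3·(-6) + 9) = 1/27. Then β = -α = -1/27, γ = -α·(3 - 6) = 1/9
Result: (1/27)/(s + 6) - ((1/27)s - 1/9)/(s² + 3s + 9)


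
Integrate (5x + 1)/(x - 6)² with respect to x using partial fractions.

Decompose: α = 5, β = 5·6 + 1 = 31, so (5x + 1)/(x - 6)² = 5/(x - 6) + 31/(x - 6)². Integrate: ∫ α/(x - 6) dx = 5 ln|(x - 6)|; ∫ β/(x - 6)² dx = -31/(x - 6). Sum: 5 ln|(x - 6)| - 31/(x - 6) + C


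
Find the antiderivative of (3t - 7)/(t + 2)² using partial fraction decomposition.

Decompose: α = 3, β = 3·(-2) - 7 = -13, so (3t - 7)/(t + 2)² = 3/(t + 2) - 13/(t + 2)². Integrate: ∫ α/(t + 2) dt = 3 ln|(t + 2)|; ∫ β/(t + 2)² dt = 13/(t + 2). Sum: 3 ln|(t + 2)| + 13/(t + 2) + C


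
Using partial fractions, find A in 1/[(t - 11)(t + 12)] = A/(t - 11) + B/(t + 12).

Cover-up at t = 11: A = 1/(11 + 12) = 1/23


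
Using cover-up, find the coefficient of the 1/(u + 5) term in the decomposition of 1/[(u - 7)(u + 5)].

Cover (u + 5), set u=-5: 1/((u - 7) at u=-5) = 1/(-12) = -1/12


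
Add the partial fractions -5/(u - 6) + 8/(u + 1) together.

Common denominator (u - 6)(u + 1). Numerator: -5(u + 1) + 8(u - 6) = (-5u - 5) + (8u - 48) = 3u - 53
Result: (3u - 53)/[(u - 6)(u + 1)]


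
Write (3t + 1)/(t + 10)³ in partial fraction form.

(3t + 1) = A(t + 10)² + B(t + 10) + C. At t = -10: C = 3·(-10) + 1 = -29. Coefficients: A = 0, B = 3
Result: 3/(t + 10)² - 29/(t + 10)³


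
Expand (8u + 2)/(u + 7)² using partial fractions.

(8u + 2) = α(u + 7) + β. At u = -7: β = 8·(-7) + 2 = -54. Coeff of u: α = 8
Result: 8/(u + 7) - 54/(u + 7)²


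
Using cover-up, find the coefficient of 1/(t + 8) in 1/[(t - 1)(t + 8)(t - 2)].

Cover (t + 8), set t=-8: 1/[(-8 - 1)(-8 - 2)] = 1/90


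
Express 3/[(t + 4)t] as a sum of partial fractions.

3/(t + 4)t = α/(t + 4) + β/t. α = 3/(-4 - 0) = -3/4, β = 3/(0 + 4) = 3/4
Result: (-3/4)/(t + 4) + (3/4)/t


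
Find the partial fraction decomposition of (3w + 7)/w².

(3w + 7) = Aw + B. At w = 0: B = 3·0 + 7 = 7. Coeff of w: A = 3
Result: 3/w + 7/w²


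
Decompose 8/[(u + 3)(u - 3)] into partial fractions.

8/(u + 3)(u - 3) = P/(u + 3) + Q/(u - 3). P = 8/(-3 - 3) = -4/3, Q = 8/(3 + 3) = 4/3
Result: (-4/3)/(u + 3) + (4/3)/(u - 3)


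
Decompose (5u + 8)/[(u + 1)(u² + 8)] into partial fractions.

At u=-1: A = (5·(-1) + 8)/((-1)² + 8) = 1/3. B = -A = -1/3, C = 5 - (-1)·A = 16/3
Result: (1/3)/(u + 1) - ((1/3)u - 16/3)/(u² + 8)


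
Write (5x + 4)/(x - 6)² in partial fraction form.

(5x + 4) = P(x - 6) + Q. At x = 6: Q = 5·6 + 4 = 34. Coeff of x: P = 5
Result: 5/(x - 6) + 34/(x - 6)²


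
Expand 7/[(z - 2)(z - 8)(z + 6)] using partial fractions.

Using cover-up method: α = -7/48, β = 1/12, γ = 1/16
Result: (-7/48)/(z - 2) + (1/12)/(z - 8) + (1/16)/(z + 6)


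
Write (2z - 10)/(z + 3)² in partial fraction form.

(2z - 10) = α(z + 3) + β. At z = -3: β = 2·(-3) - 10 = -16. Coeff of z: α = 2
Result: 2/(z + 3) - 16/(z + 3)²


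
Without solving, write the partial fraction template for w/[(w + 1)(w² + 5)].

Linear + irreducible quadratic: α/(w + 1) + (βw + γ)/(w² + 5)


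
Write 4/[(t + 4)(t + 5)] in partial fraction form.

4/(t + 4)(t + 5) = A/(t + 4) + B/(t + 5). A = 4/(-4 + 5) = 4, B = 4/(-5 + 4) = -4
Result: 4/(t + 4) - 4/(t + 5)


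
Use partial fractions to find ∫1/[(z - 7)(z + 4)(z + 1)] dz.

Cover-up: α = 1/88, β = 1/33, γ = -1/24. Decomposition: (1/88)/(z - 7) + (1/33)/(z + 4) - (1/24)/(z + 1). Integrate each term: (1/88) ln|(z - 7)| + (1/33) ln|(z + 4)| - (1/24) ln|(z + 1)| + C


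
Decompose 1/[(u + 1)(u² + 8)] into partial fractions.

Cover-up at u = -1: A = 1/((-1)² + 8) = 1/9. Then B = -A = -1/9, C = -A·(0 - 1) = 1/9
Result: (1/9)/(u + 1) - ((1/9)u - 1/9)/(u² + 8)


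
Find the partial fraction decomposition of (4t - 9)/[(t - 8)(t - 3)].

At t=8: P = (4·8 - 9)/(8 - 3) = 23/5. At t=3: Q = (4·3 - 9)/(3 - 8) = -3/5
Result: (23/5)/(t - 8) - (3/5)/(t - 3)


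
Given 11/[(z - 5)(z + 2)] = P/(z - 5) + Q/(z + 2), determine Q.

Cover-up at z = -2: Q = 11/(-2 - 5) = -11/7


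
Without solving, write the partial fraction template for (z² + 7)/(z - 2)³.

Repeated linear factor (power 3): A/(z - 2) + B/(z - 2)² + C/(z - 2)³


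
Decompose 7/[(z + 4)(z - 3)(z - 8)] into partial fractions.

Using cover-up method: A = 1/12, B = -1/5, C = 7/60
Result: (1/12)/(z + 4) - (1/5)/(z - 3) + (7/60)/(z - 8)


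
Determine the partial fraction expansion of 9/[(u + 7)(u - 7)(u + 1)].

Using cover-up method: A = 3/28, B = 9/112, C = -3/16
Result: (3/28)/(u + 7) + (9/112)/(u - 7) - (3/16)/(u + 1)


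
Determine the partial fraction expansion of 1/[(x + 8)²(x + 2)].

Cover-up at x=-2: γ = 1/(-2 + 8)² = 1/36. Cover-up at x=-8: β = 1/(-8 + 2) = -1/6. Comparing x² coeff: α = -γ = -1/36
Result: (-1/36)/(x + 8) - (1/6)/(x + 8)² + (1/36)/(x + 2)


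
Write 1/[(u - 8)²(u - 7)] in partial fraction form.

Cover-up at u=7: γ = 1/(7 - 8)² = 1. Cover-up at u=8: β = 1/(8 - 7) = 1. Comparing u² coeff: α = -γ = -1
Result: -1/(u - 8) + 1/(u - 8)² + 1/(u - 7)


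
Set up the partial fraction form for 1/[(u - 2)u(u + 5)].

Three distinct linear factors: α/(u - 2) + β/u + γ/(u + 5)


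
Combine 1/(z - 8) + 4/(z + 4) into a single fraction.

Common denominator (z - 8)(z + 4). Numerator: 1(z + 4) + 4(z - 8) = (z + 4) + (4z - 32) = 5z - 28
Result: (5z - 28)/[(z - 8)(z + 4)]


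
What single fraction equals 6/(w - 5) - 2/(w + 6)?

Common denominator (w - 5)(w + 6). Numerator: 6(w + 6) - 2(w - 5) = (6w + 36) - (2w - 10) = 4w + 46
Result: (4w + 46)/[(w - 5)(w + 6)]


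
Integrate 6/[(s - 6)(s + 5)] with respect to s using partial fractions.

Decompose: 6/[(s - 6)(s + 5)] = (6/11)/(s - 6) - (6/11)/(s + 5). Integrate each term: (6/11) ln|(s - 6)| - (6/11) ln|(s + 5)| + C


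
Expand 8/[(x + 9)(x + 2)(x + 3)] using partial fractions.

Using cover-up method: P = 4/21, Q = 8/7, R = -4/3
Result: (4/21)/(x + 9) + (8/7)/(x + 2) - (4/3)/(x + 3)


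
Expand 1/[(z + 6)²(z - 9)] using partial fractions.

Cover-up at z=9: R = 1/(9 + 6)² = 1/225. Cover-up at z=-6: Q = 1/(-6 - 9) = -1/15. Comparing z² coeff: P = -R = -1/225
Result: (-1/225)/(z + 6) - (1/15)/(z + 6)² + (1/225)/(z - 9)


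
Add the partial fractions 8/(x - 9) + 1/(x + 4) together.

Common denominator (x - 9)(x + 4). Numerator: 8(x + 4) + 1(x - 9) = (8x + 32) + (x - 9) = 9x + 23
Result: (9x + 23)/[(x - 9)(x + 4)]


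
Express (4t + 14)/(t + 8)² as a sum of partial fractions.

(4t + 14) = A(t + 8) + B. At t = -8: B = 4·(-8) + 14 = -18. Coeff of t: A = 4
Result: 4/(t + 8) - 18/(t + 8)²


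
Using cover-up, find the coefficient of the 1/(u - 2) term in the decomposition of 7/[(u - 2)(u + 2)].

Cover (u - 2), set u=2: 7/((u + 2) at u=2) = 7/(4) = 7/4


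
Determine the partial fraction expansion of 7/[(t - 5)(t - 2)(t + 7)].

Using cover-up method: α = 7/36, β = -7/27, γ = 7/108
Result: (7/36)/(t - 5) - (7/27)/(t - 2) + (7/108)/(t + 7)


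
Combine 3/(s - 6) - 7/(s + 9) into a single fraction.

Common denominator (s - 6)(s + 9). Numerator: 3(s + 9) - 7(s - 6) = (3s + 27) - (7s - 42) = -4s + 69
Result: (-4s + 69)/[(s - 6)(s + 9)]


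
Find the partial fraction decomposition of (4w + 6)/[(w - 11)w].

At w=11: A = (4·11 + 6)/(11 - 0) = 50/11. At w=0: B = (4·0 + 6)/(0 - 11) = -6/11
Result: (50/11)/(w - 11) - (6/11)/w


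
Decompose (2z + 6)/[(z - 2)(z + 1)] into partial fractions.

At z=2: α = (2·2 + 6)/(2 + 1) = 10/3. At z=-1: β = (2·(-1) + 6)/(-1 - 2) = -4/3
Result: (10/3)/(z - 2) - (4/3)/(z + 1)


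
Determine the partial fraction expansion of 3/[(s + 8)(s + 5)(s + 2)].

Using cover-up method: α = 1/6, β = -1/3, γ = 1/6
Result: (1/6)/(s + 8) - (1/3)/(s + 5) + (1/6)/(s + 2)


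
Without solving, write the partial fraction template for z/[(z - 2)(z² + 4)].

Linear + irreducible quadratic: P/(z - 2) + (Qz + R)/(z² + 4)


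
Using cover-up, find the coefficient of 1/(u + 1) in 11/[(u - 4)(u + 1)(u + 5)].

Cover (u + 1), set u=-1: 11/[(-1 - 4)(-1 + 5)] = -11/20


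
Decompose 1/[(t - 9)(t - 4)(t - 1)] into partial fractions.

Using cover-up method: A = 1/40, B = -1/15, C = 1/24
Result: (1/40)/(t - 9) - (1/15)/(t - 4) + (1/24)/(t - 1)


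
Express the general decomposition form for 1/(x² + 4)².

Repeated quadratic factor: (αx + β)/(x² + 4) + (γx + δ)/(x² + 4)²


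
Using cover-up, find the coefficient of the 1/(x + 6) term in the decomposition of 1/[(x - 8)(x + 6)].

Cover (x + 6), set x=-6: 1/((x - 8) at x=-6) = 1/(-14) = -1/14


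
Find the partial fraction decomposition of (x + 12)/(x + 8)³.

(x + 12) = α(x + 8)² + β(x + 8) + γ. At x = -8: γ = 1·(-8) + 12 = 4. Coefficients: α = 0, β = 1
Result: 1/(x + 8)² + 4/(x + 8)³


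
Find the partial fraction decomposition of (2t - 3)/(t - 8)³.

(2t - 3) = A(t - 8)² + B(t - 8) + C. At t = 8: C = 2·8 - 3 = 13. Coefficients: A = 0, B = 2
Result: 2/(t - 8)² + 13/(t - 8)³


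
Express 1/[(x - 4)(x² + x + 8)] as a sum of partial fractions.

Cover-up at x = 4: α = 1/(4² + 1·4 + 8) = 1/28. Then β = -α = -1/28, γ = -α·(1 + 4) = -5/28
Result: (1/28)/(x - 4) - ((1/28)x + 5/28)/(x² + x + 8)


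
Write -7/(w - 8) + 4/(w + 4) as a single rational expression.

Common denominator (w - 8)(w + 4). Numerator: -7(w + 4) + 4(w - 8) = (-7w - 28) + (4w - 32) = -3w - 60
Result: (-3w - 60)/[(w - 8)(w + 4)]


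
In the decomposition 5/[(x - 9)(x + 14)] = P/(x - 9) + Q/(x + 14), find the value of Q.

Cover-up at x = -14: Q = 5/(-14 - 9) = -5/23


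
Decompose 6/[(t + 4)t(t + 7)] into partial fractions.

Using cover-up method: α = -1/2, β = 3/14, γ = 2/7
Result: (-1/2)/(t + 4) + (3/14)/t + (2/7)/(t + 7)


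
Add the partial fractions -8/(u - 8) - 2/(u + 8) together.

Common denominator (u - 8)(u + 8). Numerator: -8(u + 8) - 2(u - 8) = (-8u - 64) - (2u - 16) = -10u - 48
Result: (-10u - 48)/[(u - 8)(u + 8)]


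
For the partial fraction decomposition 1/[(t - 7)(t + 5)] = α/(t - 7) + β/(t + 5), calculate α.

Cover-up at t = 7: α = 1/(7 + 5) = 1/12


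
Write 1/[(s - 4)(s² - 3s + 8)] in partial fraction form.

Cover-up at s = 4: A = 1/(4² - 3·4 + 8) = 1/12. Then B = -A = -1/12, C = -A·(-3 + 4) = -1/12
Result: (1/12)/(s - 4) - ((1/12)s + 1/12)/(s² - 3s + 8)


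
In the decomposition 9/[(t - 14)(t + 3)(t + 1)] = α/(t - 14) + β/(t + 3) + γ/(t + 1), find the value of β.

Cover-up at t = -3: β = 9/[(-3 - 14)(-3 + 1)] = 9/[(-17)(-2)] = 9/34


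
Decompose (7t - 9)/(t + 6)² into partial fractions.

(7t - 9) = P(t + 6) + Q. At t = -6: Q = 7·(-6) - 9 = -51. Coeff of t: P = 7
Result: 7/(t + 6) - 51/(t + 6)²


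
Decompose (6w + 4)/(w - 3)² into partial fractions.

(6w + 4) = P(w - 3) + Q. At w = 3: Q = 6·3 + 4 = 22. Coeff of w: P = 6
Result: 6/(w - 3) + 22/(w - 3)²


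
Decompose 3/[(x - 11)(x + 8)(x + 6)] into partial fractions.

Using cover-up method: P = 3/323, Q = 3/38, R = -3/34
Result: (3/323)/(x - 11) + (3/38)/(x + 8) - (3/34)/(x + 6)


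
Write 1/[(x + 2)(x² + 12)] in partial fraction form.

Cover-up at x = -2: α = 1/((-2)² + 12) = 1/16. Then β = -α = -1/16, γ = -α·(0 - 2) = 1/8
Result: (1/16)/(x + 2) - ((1/16)x - 1/8)/(x² + 12)


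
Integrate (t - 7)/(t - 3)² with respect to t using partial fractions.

Decompose: P = 1, Q = 1·3 - 7 = -4, so (t - 7)/(t - 3)² = 1/(t - 3) - 4/(t - 3)². Integrate: ∫ P/(t - 3) dt = ln|(t - 3)|; ∫ Q/(t - 3)² dt = 4/(t - 3). Sum: ln|(t - 3)| + 4/(t - 3) + C


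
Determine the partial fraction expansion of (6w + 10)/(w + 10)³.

(6w + 10) = α(w + 10)² + β(w + 10) + γ. At w = -10: γ = 6·(-10) + 10 = -50. Coefficients: α = 0, β = 6
Result: 6/(w + 10)² - 50/(w + 10)³


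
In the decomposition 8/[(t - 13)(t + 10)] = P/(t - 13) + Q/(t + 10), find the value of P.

Cover-up at t = 13: P = 8/(13 + 10) = 8/23


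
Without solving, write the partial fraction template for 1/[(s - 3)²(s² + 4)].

Repeated linear + quadratic: A/(s - 3) + B/(s - 3)² + (Cs + D)/(s² + 4)


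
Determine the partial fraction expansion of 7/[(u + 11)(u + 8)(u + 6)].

Using cover-up method: α = 7/15, β = -7/6, γ = 7/10
Result: (7/15)/(u + 11) - (7/6)/(u + 8) + (7/10)/(u + 6)


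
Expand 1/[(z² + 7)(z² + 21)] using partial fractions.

Coefficient matching gives α = γ = 0, β = 1/(21-7) = 1/14, δ = -β = -1/14
Result: (1/14)/(z² + 7) - (1/14)/(z² + 21)


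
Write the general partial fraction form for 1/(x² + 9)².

Repeated quadratic factor: (Px + Q)/(x² + 9) + (Rx + S)/(x² + 9)²


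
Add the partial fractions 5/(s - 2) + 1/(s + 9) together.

Common denominator (s - 2)(s + 9). Numerator: 5(s + 9) + 1(s - 2) = (5s + 45) + (s - 2) = 6s + 43
Result: (6s + 43)/[(s - 2)(s + 9)]


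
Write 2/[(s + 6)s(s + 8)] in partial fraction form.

Using cover-up method: P = -1/6, Q = 1/24, R = 1/8
Result: (-1/6)/(s + 6) + (1/24)/s + (1/8)/(s + 8)


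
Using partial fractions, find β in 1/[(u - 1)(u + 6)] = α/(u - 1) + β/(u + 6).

Cover-up at u = -6: β = 1/(-6 - 1) = -1/7


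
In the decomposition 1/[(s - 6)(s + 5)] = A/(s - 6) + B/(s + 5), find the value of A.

Cover-up at s = 6: A = 1/(6 + 5) = 1/11


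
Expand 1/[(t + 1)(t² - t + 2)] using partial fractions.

Cover-up at t = -1: P = 1/((-1)² - 1·(-1) + 2) = 1/4. Then Q = -P = -1/4, R = -P·(-1 - 1) = 1/2
Result: (1/4)/(t + 1) - ((1/4)t - 1/2)/(t² - t + 2)


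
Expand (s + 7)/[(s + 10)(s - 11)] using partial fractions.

At s=-10: A = (1·(-10) + 7)/(-10 - 11) = 1/7. At s=11: B = (1·11 + 7)/(11 + 10) = 6/7
Result: (1/7)/(s + 10) + (6/7)/(s - 11)


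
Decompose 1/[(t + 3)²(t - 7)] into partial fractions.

Cover-up at t=7: R = 1/(7 + 3)² = 1/100. Cover-up at t=-3: Q = 1/(-3 - 7) = -1/10. Comparing t² coeff: P = -R = -1/100
Result: (-1/100)/(t + 3) - (1/10)/(t + 3)² + (1/100)/(t - 7)


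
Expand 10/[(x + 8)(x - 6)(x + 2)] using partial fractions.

Using cover-up method: A = 5/42, B = 5/56, C = -5/24
Result: (5/42)/(x + 8) + (5/56)/(x - 6) - (5/24)/(x + 2)


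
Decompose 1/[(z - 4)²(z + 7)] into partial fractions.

Cover-up at z=-7: γ = 1/(-7 - 4)² = 1/121. Cover-up at z=4: β = 1/(4 + 7) = 1/11. Comparing z² coeff: α = -γ = -1/121
Result: (-1/121)/(z - 4) + (1/11)/(z - 4)² + (1/121)/(z + 7)


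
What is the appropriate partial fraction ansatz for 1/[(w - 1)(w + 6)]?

Distinct linear factors: A/(w - 1) + B/(w + 6)


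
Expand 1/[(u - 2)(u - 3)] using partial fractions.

1/(u - 2)(u - 3) = A/(u - 2) + B/(u - 3). A = 1/(2 - 3) = -1, B = 1/(3 - 2) = 1
Result: -1/(u - 2) + 1/(u - 3)


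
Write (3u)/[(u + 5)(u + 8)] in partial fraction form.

At u=-5: P = (3·(-5) + 0)/(-5 + 8) = -5. At u=-8: Q = (3·(-8) + 0)/(-8 + 5) = 8
Result: -5/(u + 5) + 8/(u + 8)


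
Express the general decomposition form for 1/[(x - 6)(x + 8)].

Distinct linear factors: α/(x - 6) + β/(x + 8)


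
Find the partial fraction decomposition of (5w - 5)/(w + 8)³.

(5w - 5) = P(w + 8)² + Q(w + 8) + R. At w = -8: R = 5·(-8) - 5 = -45. Coefficients: P = 0, Q = 5
Result: 5/(w + 8)² - 45/(w + 8)³


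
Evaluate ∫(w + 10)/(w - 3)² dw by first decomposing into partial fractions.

Decompose: P = 1, Q = 1·3 + 10 = 13, so (w + 10)/(w - 3)² = 1/(w - 3) + 13/(w - 3)². Integrate: ∫ P/(w - 3) dw = ln|(w - 3)|; ∫ Q/(w - 3)² dw = -13/(w - 3). Sum: ln|(w - 3)| - 13/(w - 3) + C


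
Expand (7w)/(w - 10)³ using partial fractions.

(7w) = α(w - 10)² + β(w - 10) + γ. At w = 10: γ = 7·10 + 0 = 70. Coefficients: α = 0, β = 7
Result: 7/(w - 10)² + 70/(w - 10)³


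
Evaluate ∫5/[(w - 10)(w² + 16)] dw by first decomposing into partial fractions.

Cover-up at w=10: α = 5/(10²+16) = 5/116. Coeff matching: β = -5/116, γ = -25/58. Decomposition: (5/116)/(w - 10) - ((5/116)w + 25/58)/(w² + 16). Integrate: linear → ln, quadratic → (1/2)ln + arctan: (5/116) ln|(w - 10)| - (5/232) ln(w² + 16) - (25/232) arctan(w/4) + C


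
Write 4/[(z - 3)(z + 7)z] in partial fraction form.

Using cover-up method: P = 2/15, Q = 2/35, R = -4/21
Result: (2/15)/(z - 3) + (2/35)/(z + 7) - (4/21)/z


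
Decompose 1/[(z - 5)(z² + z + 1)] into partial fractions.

Cover-up at z = 5: P = 1/(5² + 1·5 + 1) = 1/31. Then Q = -P = -1/31, R = -P·(1 + 5) = -6/31
Result: (1/31)/(z - 5) - ((1/31)z + 6/31)/(z² + z + 1)


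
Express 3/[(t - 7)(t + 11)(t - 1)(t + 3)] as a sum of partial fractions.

Using Heaviside cover-up: (1/360)/(t - 7) - (1/576)/(t + 11) - (1/96)/(t - 1) + (3/320)/(t + 3)


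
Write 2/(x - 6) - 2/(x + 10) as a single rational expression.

Common denominator (x - 6)(x + 10). Numerator: 2(x + 10) - 2(x - 6) = (2x + 20) - (2x - 12) = 32
Result: (32)/[(x - 6)(x + 10)]


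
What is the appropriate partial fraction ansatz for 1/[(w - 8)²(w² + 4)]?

Repeated linear + quadratic: P/(w - 8) + Q/(w - 8)² + (Rw + S)/(w² + 4)


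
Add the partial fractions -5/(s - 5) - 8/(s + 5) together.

Common denominator (s - 5)(s + 5). Numerator: -5(s + 5) - 8(s - 5) = (-5s - 25) - (8s - 40) = -13s + 15
Result: (-13s + 15)/[(s - 5)(s + 5)]


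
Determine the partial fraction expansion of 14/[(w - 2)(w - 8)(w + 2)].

Using cover-up method: α = -7/12, β = 7/30, γ = 7/20
Result: (-7/12)/(w - 2) + (7/30)/(w - 8) + (7/20)/(w + 2)


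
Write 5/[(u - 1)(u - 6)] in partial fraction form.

5/(u - 1)(u - 6) = P/(u - 1) + Q/(u - 6). P = 5/(1 - 6) = -1, Q = 5/(6 - 1) = 1
Result: -1/(u - 1) + 1/(u - 6)


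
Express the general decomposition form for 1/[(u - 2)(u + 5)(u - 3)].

Three distinct linear factors: A/(u - 2) + B/(u + 5) + C/(u - 3)


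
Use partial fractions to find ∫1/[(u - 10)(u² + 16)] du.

Cover-up at u=10: A = 1/(10²+16) = 1/116. Coeff matching: B = -1/116, C = -5/58. Decomposition: (1/116)/(u - 10) - ((1/116)u + 5/58)/(u² + 16). Integrate: linear → ln, quadratic → (1/2)ln + arctan: (1/116) ln|(u - 10)| - (1/232) ln(u² + 16) - (5/232) arctan(u/4) + C


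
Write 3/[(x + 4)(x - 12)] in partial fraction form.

3/(x + 4)(x - 12) = P/(x + 4) + Q/(x - 12). P = 3/(-4 - 12) = -3/16, Q = 3/(12 + 4) = 3/16
Result: (-3/16)/(x + 4) + (3/16)/(x - 12)


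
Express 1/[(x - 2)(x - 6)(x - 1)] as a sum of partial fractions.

Using cover-up method: P = -1/4, Q = 1/20, R = 1/5
Result: (-1/4)/(x - 2) + (1/20)/(x - 6) + (1/5)/(x - 1)


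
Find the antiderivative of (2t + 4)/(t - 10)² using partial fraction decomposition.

Decompose: P = 2, Q = 2·10 + 4 = 24, so (2t + 4)/(t - 10)² = 2/(t - 10) + 24/(t - 10)². Integrate: ∫ P/(t - 10) dt = 2 ln|(t - 10)|; ∫ Q/(t - 10)² dt = -24/(t - 10). Sum: 2 ln|(t - 10)| - 24/(t - 10) + C


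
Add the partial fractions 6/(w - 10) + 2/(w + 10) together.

Common denominator (w - 10)(w + 10). Numerator: 6(w + 10) + 2(w - 10) = (6w + 60) + (2w - 20) = 8w + 40
Result: (8w + 40)/[(w - 10)(w + 10)]


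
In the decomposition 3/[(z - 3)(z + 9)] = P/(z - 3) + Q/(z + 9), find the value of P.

Cover-up at z = 3: P = 3/(3 + 9) = 3/12 = 1/4


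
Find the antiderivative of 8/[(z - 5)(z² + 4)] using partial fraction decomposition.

Cover-up at z=5: α = 8/(5²+4) = 8/29. Coeff matching: β = -8/29, γ = -40/29. Decomposition: (8/29)/(z - 5) - ((8/29)z + 40/29)/(z² + 4). Integrate: linear → ln, quadratic → (1/2)ln + arctan: (8/29) ln|(z - 5)| - (4/29) ln(z² + 4) - (20/29) arctan(z/2) + C


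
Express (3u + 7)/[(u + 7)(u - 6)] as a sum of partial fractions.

At u=-7: A = (3·(-7) + 7)/(-7 - 6) = 14/13. At u=6: B = (3·6 + 7)/(6 + 7) = 25/13
Result: (14/13)/(u + 7) + (25/13)/(u - 6)


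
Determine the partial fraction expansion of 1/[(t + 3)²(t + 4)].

Cover-up at t=-4: γ = 1/(-4 + 3)² = 1. Cover-up at t=-3: β = 1/(-3 + 4) = 1. Comparing t² coeff: α = -γ = -1
Result: -1/(t + 3) + 1/(t + 3)² + 1/(t + 4)


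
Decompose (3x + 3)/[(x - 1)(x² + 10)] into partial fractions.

At x=1: A = (3·1 + 3)/(1² + 10) = 6/11. B = -A = -6/11, C = 3 - 1·A = 27/11
Result: (6/11)/(x - 1) - ((6/11)x - 27/11)/(x² + 10)


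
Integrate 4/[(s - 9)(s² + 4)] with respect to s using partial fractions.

Cover-up at s=9: α = 4/(9²+4) = 4/85. Coeff matching: β = -4/85, γ = -36/85. Decomposition: (4/85)/(s - 9) - ((4/85)s + 36/85)/(s² + 4). Integrate: linear → ln, quadratic → (1/2)ln + arctan: (4/85) ln|(s - 9)| - (2/85) ln(s² + 4) - (18/85) arctan(s/2) + C


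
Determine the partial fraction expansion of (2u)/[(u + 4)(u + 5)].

At u=-4: P = (2·(-4) + 0)/(-4 + 5) = -8. At u=-5: Q = (2·(-5) + 0)/(-5 + 4) = 10
Result: -8/(u + 4) + 10/(u + 5)


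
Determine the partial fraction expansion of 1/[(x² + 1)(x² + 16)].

Coefficient matching gives P = R = 0, Q = 1/(16-1) = 1/15, S = -Q = -1/15
Result: (1/15)/(x² + 1) - (1/15)/(x² + 16)


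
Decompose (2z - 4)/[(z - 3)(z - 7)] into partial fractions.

At z=3: α = (2·3 - 4)/(3 - 7) = -1/2. At z=7: β = (2·7 - 4)/(7 - 3) = 5/2
Result: (-1/2)/(z - 3) + (5/2)/(z - 7)


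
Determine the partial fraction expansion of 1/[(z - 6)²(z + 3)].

Cover-up at z=-3: R = 1/(-3 - 6)² = 1/81. Cover-up at z=6: Q = 1/(6 + 3) = 1/9. Comparing z² coeff: P = -R = -1/81
Result: (-1/81)/(z - 6) + (1/9)/(z - 6)² + (1/81)/(z + 3)


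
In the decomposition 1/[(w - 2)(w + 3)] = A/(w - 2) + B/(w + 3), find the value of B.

Cover-up at w = -3: B = 1/(-3 - 2) = -1/5


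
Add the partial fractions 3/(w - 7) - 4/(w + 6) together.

Common denominator (w - 7)(w + 6). Numerator: 3(w + 6) - 4(w - 7) = (3w + 18) - (4w - 28) = -w + 46
Result: (-w + 46)/[(w - 7)(w + 6)]


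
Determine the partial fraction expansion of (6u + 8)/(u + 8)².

(6u + 8) = A(u + 8) + B. At u = -8: B = 6·(-8) + 8 = -40. Coeff of u: A = 6
Result: 6/(u + 8) - 40/(u + 8)²


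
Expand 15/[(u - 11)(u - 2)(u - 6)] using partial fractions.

Using cover-up method: P = 1/3, Q = 5/12, R = -3/4
Result: (1/3)/(u - 11) + (5/12)/(u - 2) - (3/4)/(u - 6)


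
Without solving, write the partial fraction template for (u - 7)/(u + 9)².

Repeated linear factor: α/(u + 9) + β/(u + 9)²


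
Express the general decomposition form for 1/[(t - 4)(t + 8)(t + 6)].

Three distinct linear factors: A/(t - 4) + B/(t + 8) + C/(t + 6)


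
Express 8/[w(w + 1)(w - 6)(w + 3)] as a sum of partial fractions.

Using Heaviside cover-up: (-4/9)/w + (4/7)/(w + 1) + (4/189)/(w - 6) - (4/27)/(w + 3)


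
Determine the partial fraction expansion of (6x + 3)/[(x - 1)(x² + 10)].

At x=1: P = (6·1 + 3)/(1² + 10) = 9/11. Q = -P = -9/11, R = 6 - 1·P = 57/11
Result: (9/11)/(x - 1) - ((9/11)x - 57/11)/(x² + 10)


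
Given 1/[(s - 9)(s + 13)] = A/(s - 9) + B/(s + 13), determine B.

Cover-up at s = -13: B = 1/(-13 - 9) = -1/22


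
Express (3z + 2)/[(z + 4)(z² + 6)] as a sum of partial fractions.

At z=-4: P = (3·(-4) + 2)/((-4)² + 6) = -5/11. Q = -P = 5/11, R = 3 - (-4)·P = 13/11
Result: (-5/11)/(z + 4) + ((5/11)z + 13/11)/(z² + 6)


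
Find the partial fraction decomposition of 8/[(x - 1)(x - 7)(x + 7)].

Using cover-up method: P = -1/6, Q = 2/21, R = 1/14
Result: (-1/6)/(x - 1) + (2/21)/(x - 7) + (1/14)/(x + 7)


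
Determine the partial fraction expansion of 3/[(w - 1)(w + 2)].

3/(w - 1)(w + 2) = α/(w - 1) + β/(w + 2). α = 3/(1 + 2) = 1, β = 3/(-2 - 1) = -1
Result: 1/(w - 1) - 1/(w + 2)


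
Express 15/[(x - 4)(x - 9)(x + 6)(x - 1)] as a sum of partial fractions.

Using Heaviside cover-up: (-1/10)/(x - 4) + (1/40)/(x - 9) - (1/70)/(x + 6) + (5/56)/(x - 1)


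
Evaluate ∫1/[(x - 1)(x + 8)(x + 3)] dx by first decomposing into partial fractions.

Cover-up: P = 1/36, Q = 1/45, R = -1/20. Decomposition: (1/36)/(x - 1) + (1/45)/(x + 8) - (1/20)/(x + 3). Integrate each term: (1/36) ln|(x - 1)| + (1/45) ln|(x + 8)| - (1/20) ln|(x + 3)| + C


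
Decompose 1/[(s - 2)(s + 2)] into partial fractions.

1/(s - 2)(s + 2) = A/(s - 2) + B/(s + 2). A = 1/(2 + 2) = 1/4, B = 1/(-2 - 2) = -1/4
Result: (1/4)/(s - 2) - (1/4)/(s + 2)


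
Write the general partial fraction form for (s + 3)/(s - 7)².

Repeated linear factor: P/(s - 7) + Q/(s - 7)²


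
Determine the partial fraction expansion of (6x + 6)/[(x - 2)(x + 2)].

At x=2: α = (6·2 + 6)/(2 + 2) = 9/2. At x=-2: β = (6·(-2) + 6)/(-2 - 2) = 3/2
Result: (9/2)/(x - 2) + (3/2)/(x + 2)


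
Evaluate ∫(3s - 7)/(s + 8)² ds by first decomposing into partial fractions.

Decompose: P = 3, Q = 3·(-8) - 7 = -31, so (3s - 7)/(s + 8)² = 3/(s + 8) - 31/(s + 8)². Integrate: ∫ P/(s + 8) ds = 3 ln|(s + 8)|; ∫ Q/(s + 8)² ds = 31/(s + 8). Sum: 3 ln|(s + 8)| + 31/(s + 8) + C


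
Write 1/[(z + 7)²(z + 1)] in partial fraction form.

Cover-up at z=-1: γ = 1/(-1 + 7)² = 1/36. Cover-up at z=-7: β = 1/(-7 + 1) = -1/6. Comparing z² coeff: α = -γ = -1/36
Result: (-1/36)/(z + 7) - (1/6)/(z + 7)² + (1/36)/(z + 1)


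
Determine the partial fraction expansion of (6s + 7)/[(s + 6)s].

At s=-6: P = (6·(-6) + 7)/(-6 - 0) = 29/6. At s=0: Q = (6·0 + 7)/(0 + 6) = 7/6
Result: (29/6)/(s + 6) + (7/6)/s


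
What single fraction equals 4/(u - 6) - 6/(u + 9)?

Common denominator (u - 6)(u + 9). Numerator: 4(u + 9) - 6(u - 6) = (4u + 36) - (6u - 36) = -2u + 72
Result: (-2u + 72)/[(u - 6)(u + 9)]


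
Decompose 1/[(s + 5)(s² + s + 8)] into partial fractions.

Cover-up at s = -5: α = 1/((-5)² + 1·(-5) + 8) = 1/28. Then β = -α = -1/28, γ = -α·(1 - 5) = 1/7
Result: (1/28)/(s + 5) - ((1/28)s - 1/7)/(s² + s + 8)


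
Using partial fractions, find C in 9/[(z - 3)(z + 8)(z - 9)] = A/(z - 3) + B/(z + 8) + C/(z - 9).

Cover-up at z = 9: C = 9/[(9 - 3)(9 + 8)] = 9/[(6)(17)] = 9/102 = 3/34


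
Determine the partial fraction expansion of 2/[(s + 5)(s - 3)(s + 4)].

Using cover-up method: P = 1/4, Q = 1/28, R = -2/7
Result: (1/4)/(s + 5) + (1/28)/(s - 3) - (2/7)/(s + 4)


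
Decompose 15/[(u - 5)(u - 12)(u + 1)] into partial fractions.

Using cover-up method: A = -5/14, B = 15/91, C = 5/26
Result: (-5/14)/(u - 5) + (15/91)/(u - 12) + (5/26)/(u + 1)


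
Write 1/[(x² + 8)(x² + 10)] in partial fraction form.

Coefficient matching gives P = R = 0, Q = 1/(10-8) = 1/2, S = -Q = -1/2
Result: (1/2)/(x² + 8) - (1/2)/(x² + 10)


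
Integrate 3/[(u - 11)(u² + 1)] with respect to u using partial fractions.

Cover-up at u=11: α = 3/(11²+1) = 3/122. Coeff matching: β = -3/122, γ = -33/122. Decomposition: (3/122)/(u - 11) - ((3/122)u + 33/122)/(u² + 1). Integrate: linear → ln, quadratic → (1/2)ln + arctan: (3/122) ln|(u - 11)| - (3/244) ln(u² + 1) - (33/122) arctan(u) + C


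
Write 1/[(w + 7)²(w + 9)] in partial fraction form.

Cover-up at w=-9: γ = 1/(-9 + 7)² = 1/4. Cover-up at w=-7: β = 1/(-7 + 9) = 1/2. Comparing w² coeff: α = -γ = -1/4
Result: (-1/4)/(w + 7) + (1/2)/(w + 7)² + (1/4)/(w + 9)


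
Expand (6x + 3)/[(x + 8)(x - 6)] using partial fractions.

At x=-8: A = (6·(-8) + 3)/(-8 - 6) = 45/14. At x=6: B = (6·6 + 3)/(6 + 8) = 39/14
Result: (45/14)/(x + 8) + (39/14)/(x - 6)


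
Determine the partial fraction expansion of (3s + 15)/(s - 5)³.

(3s + 15) = α(s - 5)² + β(s - 5) + γ. At s = 5: γ = 3·5 + 15 = 30. Coefficients: α = 0, β = 3
Result: 3/(s - 5)² + 30/(s - 5)³


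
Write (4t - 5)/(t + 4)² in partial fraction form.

(4t - 5) = P(t + 4) + Q. At t = -4: Q = 4·(-4) - 5 = -21. Coeff of t: P = 4
Result: 4/(t + 4) - 21/(t + 4)²


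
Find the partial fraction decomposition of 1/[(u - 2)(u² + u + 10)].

Cover-up at u = 2: P = 1/(2² + 1·2 + 10) = 1/16. Then Q = -P = -1/16, R = -P·(1 + 2) = -3/16
Result: (1/16)/(u - 2) - ((1/16)u + 3/16)/(u² + u + 10)


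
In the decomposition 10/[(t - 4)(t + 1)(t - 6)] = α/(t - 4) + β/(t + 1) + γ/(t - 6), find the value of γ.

Cover-up at t = 6: γ = 10/[(6 - 4)(6 + 1)] = 10/[(2)(7)] = 10/14 = 5/7


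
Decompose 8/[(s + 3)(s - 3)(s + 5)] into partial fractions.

Using cover-up method: P = -2/3, Q = 1/6, R = 1/2
Result: (-2/3)/(s + 3) + (1/6)/(s - 3) + (1/2)/(s + 5)


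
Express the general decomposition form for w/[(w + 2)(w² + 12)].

Linear + irreducible quadratic: α/(w + 2) + (βw + γ)/(w² + 12)


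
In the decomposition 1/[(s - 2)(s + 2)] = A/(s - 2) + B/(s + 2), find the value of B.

Cover-up at s = -2: B = 1/(-2 - 2) = -1/4


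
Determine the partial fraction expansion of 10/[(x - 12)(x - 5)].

10/(x - 12)(x - 5) = P/(x - 12) + Q/(x - 5). P = 10/(12 - 5) = 10/7, Q = 10/(5 - 12) = -10/7
Result: (10/7)/(x - 12) - (10/7)/(x - 5)


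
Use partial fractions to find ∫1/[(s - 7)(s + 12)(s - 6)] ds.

Cover-up: A = 1/19, B = 1/342, C = -1/18. Decomposition: (1/19)/(s - 7) + (1/342)/(s + 12) - (1/18)/(s - 6). Integrate each term: (1/19) ln|(s - 7)| + (1/342) ln|(s + 12)| - (1/18) ln|(s - 6)| + C


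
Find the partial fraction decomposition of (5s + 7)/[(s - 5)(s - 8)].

At s=5: A = (5·5 + 7)/(5 - 8) = -32/3. At s=8: B = (5·8 + 7)/(8 - 5) = 47/3
Result: (-32/3)/(s - 5) + (47/3)/(s - 8)


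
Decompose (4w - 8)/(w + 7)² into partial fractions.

(4w - 8) = α(w + 7) + β. At w = -7: β = 4·(-7) - 8 = -36. Coeff of w: α = 4
Result: 4/(w + 7) - 36/(w + 7)²


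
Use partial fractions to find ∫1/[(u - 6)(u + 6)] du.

Decompose: 1/[(u - 6)(u + 6)] = (1/12)/(u - 6) - (1/12)/(u + 6). Integrate each term: (1/12) ln|(u - 6)| - (1/12) ln|(u + 6)| + C


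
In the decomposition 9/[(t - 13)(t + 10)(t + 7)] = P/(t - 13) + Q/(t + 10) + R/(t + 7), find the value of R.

Cover-up at t = -7: R = 9/[(-7 - 13)(-7 + 10)] = 9/[(-20)(3)] = -9/60 = -3/20


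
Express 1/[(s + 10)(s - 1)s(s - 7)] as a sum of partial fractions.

Using Heaviside cover-up: (-1/1870)/(s + 10) - (1/66)/(s - 1) + (1/70)/s + (1/714)/(s - 7)


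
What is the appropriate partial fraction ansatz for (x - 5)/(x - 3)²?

Repeated linear factor: P/(x - 3) + Q/(x - 3)²


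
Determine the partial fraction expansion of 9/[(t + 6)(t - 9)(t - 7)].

Using cover-up method: α = 3/65, β = 3/10, γ = -9/26
Result: (3/65)/(t + 6) + (3/10)/(t - 9) - (9/26)/(t - 7)


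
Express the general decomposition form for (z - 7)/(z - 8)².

Repeated linear factor: P/(z - 8) + Q/(z - 8)²


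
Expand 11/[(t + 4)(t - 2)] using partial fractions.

11/(t + 4)(t - 2) = P/(t + 4) + Q/(t - 2). P = 11/(-4 - 2) = -11/6, Q = 11/(2 + 4) = 11/6
Result: (-11/6)/(t + 4) + (11/6)/(t - 2)


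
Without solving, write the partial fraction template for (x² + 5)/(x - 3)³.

Repeated linear factor (power 3): P/(x - 3) + Q/(x - 3)² + R/(x - 3)³


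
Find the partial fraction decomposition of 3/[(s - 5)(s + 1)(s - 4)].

Using cover-up method: α = 1/2, β = 1/10, γ = -3/5
Result: (1/2)/(s - 5) + (1/10)/(s + 1) - (3/5)/(s - 4)


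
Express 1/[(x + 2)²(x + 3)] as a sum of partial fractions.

Cover-up at x=-3: C = 1/(-3 + 2)² = 1. Cover-up at x=-2: B = 1/(-2 + 3) = 1. Comparing x² coeff: A = -C = -1
Result: -1/(x + 2) + 1/(x + 2)² + 1/(x + 3)


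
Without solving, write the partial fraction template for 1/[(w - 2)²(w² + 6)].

Repeated linear + quadratic: α/(w - 2) + β/(w - 2)² + (γw + δ)/(w² + 6)


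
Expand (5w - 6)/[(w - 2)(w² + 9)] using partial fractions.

At w=2: α = (5·2 - 6)/(2² + 9) = 4/13. β = -α = -4/13, γ = 5 - 2·α = 57/13
Result: (4/13)/(w - 2) - ((4/13)w - 57/13)/(w² + 9)


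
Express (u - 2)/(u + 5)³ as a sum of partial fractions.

(u - 2) = P(u + 5)² + Q(u + 5) + R. At u = -5: R = 1·(-5) - 2 = -7. Coefficients: P = 0, Q = 1
Result: 1/(u + 5)² - 7/(u + 5)³


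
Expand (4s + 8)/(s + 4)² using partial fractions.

(4s + 8) = P(s + 4) + Q. At s = -4: Q = 4·(-4) + 8 = -8. Coeff of s: P = 4
Result: 4/(s + 4) - 8/(s + 4)²


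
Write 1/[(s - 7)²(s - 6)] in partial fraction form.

Cover-up at s=6: C = 1/(6 - 7)² = 1. Cover-up at s=7: B = 1/(7 - 6) = 1. Comparing s² coeff: A = -C = -1
Result: -1/(s - 7) + 1/(s - 7)² + 1/(s - 6)


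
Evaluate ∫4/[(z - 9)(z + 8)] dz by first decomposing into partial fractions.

Decompose: 4/[(z - 9)(z + 8)] = (4/17)/(z - 9) - (4/17)/(z + 8). Integrate each term: (4/17) ln|(z - 9)| - (4/17) ln|(z + 8)| + C


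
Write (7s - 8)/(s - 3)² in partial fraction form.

(7s - 8) = P(s - 3) + Q. At s = 3: Q = 7·3 - 8 = 13. Coeff of s: P = 7
Result: 7/(s - 3) + 13/(s - 3)²


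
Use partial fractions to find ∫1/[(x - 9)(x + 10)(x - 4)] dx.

Cover-up: α = 1/95, β = 1/266, γ = -1/70. Decomposition: (1/95)/(x - 9) + (1/266)/(x + 10) - (1/70)/(x - 4). Integrate each term: (1/95) ln|(x - 9)| + (1/266) ln|(x + 10)| - (1/70) ln|(x - 4)| + C


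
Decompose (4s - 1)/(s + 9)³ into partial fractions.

(4s - 1) = A(s + 9)² + B(s + 9) + C. At s = -9: C = 4·(-9) - 1 = -37. Coefficients: A = 0, B = 4
Result: 4/(s + 9)² - 37/(s + 9)³


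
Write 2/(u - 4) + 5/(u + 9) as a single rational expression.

Common denominator (u - 4)(u + 9). Numerator: 2(u + 9) + 5(u - 4) = (2u + 18) + (5u - 20) = 7u - 2
Result: (7u - 2)/[(u - 4)(u + 9)]


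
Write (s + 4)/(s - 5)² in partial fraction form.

(s + 4) = A(s - 5) + B. At s = 5: B = 1·5 + 4 = 9. Coeff of s: A = 1
Result: 1/(s - 5) + 9/(s - 5)²


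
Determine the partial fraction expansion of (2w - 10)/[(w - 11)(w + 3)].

At w=11: A = (2·11 - 10)/(11 + 3) = 6/7. At w=-3: B = (2·(-3) - 10)/(-3 - 11) = 8/7
Result: (6/7)/(w - 11) + (8/7)/(w + 3)


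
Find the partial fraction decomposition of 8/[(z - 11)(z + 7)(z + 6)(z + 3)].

Using Heaviside cover-up: (2/1071)/(z - 11) - (1/9)/(z + 7) + (8/51)/(z + 6) - (1/21)/(z + 3)


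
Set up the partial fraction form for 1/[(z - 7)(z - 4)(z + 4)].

Three distinct linear factors: α/(z - 7) + β/(z - 4) + γ/(z + 4)


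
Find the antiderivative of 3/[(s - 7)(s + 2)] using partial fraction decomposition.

Decompose: 3/[(s - 7)(s + 2)] = (1/3)/(s - 7) - (1/3)/(s + 2). Integrate each term: (1/3) ln|(s - 7)| - (1/3) ln|(s + 2)| + C


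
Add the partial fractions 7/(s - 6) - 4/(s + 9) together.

Common denominator (s - 6)(s + 9). Numerator: 7(s + 9) - 4(s - 6) = (7s + 63) - (4s - 24) = 3s + 87
Result: (3s + 87)/[(s - 6)(s + 9)]


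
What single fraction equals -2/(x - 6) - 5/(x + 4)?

Common denominator (x - 6)(x + 4). Numerator: -2(x + 4) - 5(x - 6) = (-2x - 8) - (5x - 30) = -7x + 22
Result: (-7x + 22)/[(x - 6)(x + 4)]


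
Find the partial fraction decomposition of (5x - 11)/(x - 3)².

(5x - 11) = α(x - 3) + β. At x = 3: β = 5·3 - 11 = 4. Coeff of x: α = 5
Result: 5/(x - 3) + 4/(x - 3)²


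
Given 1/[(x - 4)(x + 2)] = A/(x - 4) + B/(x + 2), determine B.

Cover-up at x = -2: B = 1/(-2 - 4) = -1/6


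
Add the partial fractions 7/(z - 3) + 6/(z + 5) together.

Common denominator (z - 3)(z + 5). Numerator: 7(z + 5) + 6(z - 3) = (7z + 35) + (6z - 18) = 13z + 17
Result: (13z + 17)/[(z - 3)(z + 5)]


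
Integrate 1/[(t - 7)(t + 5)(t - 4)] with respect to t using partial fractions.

Cover-up: A = 1/36, B = 1/108, C = -1/27. Decomposition: (1/36)/(t - 7) + (1/108)/(t + 5) - (1/27)/(t - 4). Integrate each term: (1/36) ln|(t - 7)| + (1/108) ln|(t + 5)| - (1/27) ln|(t - 4)| + C


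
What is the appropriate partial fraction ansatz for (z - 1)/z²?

Repeated linear factor: A/z + B/z²


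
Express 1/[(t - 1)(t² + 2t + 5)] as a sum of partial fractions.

Cover-up at t = 1: A = 1/(1² + 2·1 + 5) = 1/8. Then B = -A = -1/8, C = -A·(2 + 1) = -3/8
Result: (1/8)/(t - 1) - ((1/8)t + 3/8)/(t² + 2t + 5)


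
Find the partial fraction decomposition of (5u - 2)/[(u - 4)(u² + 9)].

At u=4: P = (5·4 - 2)/(4² + 9) = 18/25. Q = -P = -18/25, R = 5 - 4·P = 53/25
Result: (18/25)/(u - 4) - ((18/25)u - 53/25)/(u² + 9)


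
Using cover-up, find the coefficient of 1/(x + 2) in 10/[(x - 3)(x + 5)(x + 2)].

Cover (x + 2), set x=-2: 10/[(-2 - 3)(-2 + 5)] = -2/3


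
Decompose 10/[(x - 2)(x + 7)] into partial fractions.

10/(x - 2)(x + 7) = α/(x - 2) + β/(x + 7). α = 10/(2 + 7) = 10/9, β = 10/(-7 - 2) = -10/9
Result: (10/9)/(x - 2) - (10/9)/(x + 7)


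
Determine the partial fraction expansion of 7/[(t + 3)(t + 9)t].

Using cover-up method: P = -7/18, Q = 7/54, R = 7/27
Result: (-7/18)/(t + 3) + (7/54)/(t + 9) + (7/27)/t


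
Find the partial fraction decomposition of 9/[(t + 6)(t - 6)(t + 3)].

Using cover-up method: α = 1/4, β = 1/12, γ = -1/3
Result: (1/4)/(t + 6) + (1/12)/(t - 6) - (1/3)/(t + 3)


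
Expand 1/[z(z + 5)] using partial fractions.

1/z(z + 5) = A/z + B/(z + 5). A = 1/(0 + 5) = 1/5, B = 1/(-5 - 0) = -1/5
Result: (1/5)/z - (1/5)/(z + 5)


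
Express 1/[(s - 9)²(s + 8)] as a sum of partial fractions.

Cover-up at s=-8: R = 1/(-8 - 9)² = 1/289. Cover-up at s=9: Q = 1/(9 + 8) = 1/17. Comparing s² coeff: P = -R = -1/289
Result: (-1/289)/(s - 9) + (1/17)/(s - 9)² + (1/289)/(s + 8)


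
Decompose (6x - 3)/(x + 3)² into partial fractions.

(6x - 3) = α(x + 3) + β. At x = -3: β = 6·(-3) - 3 = -21. Coeff of x: α = 6
Result: 6/(x + 3) - 21/(x + 3)²


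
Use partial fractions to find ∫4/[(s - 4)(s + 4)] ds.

Decompose: 4/[(s - 4)(s + 4)] = (1/2)/(s - 4) - (1/2)/(s + 4). Integrate each term: (1/2) ln|(s - 4)| - (1/2) ln|(s + 4)| + C


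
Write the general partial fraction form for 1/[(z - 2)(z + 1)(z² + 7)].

Two linear + quadratic: α/(z - 2) + β/(z + 1) + (γz + δ)/(z² + 7)


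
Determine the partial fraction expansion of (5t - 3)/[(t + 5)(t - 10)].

At t=-5: A = (5·(-5) - 3)/(-5 - 10) = 28/15. At t=10: B = (5·10 - 3)/(10 + 5) = 47/15
Result: (28/15)/(t + 5) + (47/15)/(t - 10)


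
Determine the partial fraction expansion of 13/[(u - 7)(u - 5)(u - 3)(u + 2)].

Using Heaviside cover-up: (13/72)/(u - 7) - (13/28)/(u - 5) + (13/40)/(u - 3) - (13/315)/(u + 2)


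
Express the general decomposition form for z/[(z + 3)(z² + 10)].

Linear + irreducible quadratic: A/(z + 3) + (Bz + C)/(z² + 10)


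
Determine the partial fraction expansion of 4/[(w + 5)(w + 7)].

4/(w + 5)(w + 7) = α/(w + 5) + β/(w + 7). α = 4/(-5 + 7) = 2, β = 4/(-7 + 5) = -2
Result: 2/(w + 5) - 2/(w + 7)


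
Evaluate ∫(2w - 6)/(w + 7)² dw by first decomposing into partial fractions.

Decompose: α = 2, β = 2·(-7) - 6 = -20, so (2w - 6)/(w + 7)² = 2/(w + 7) - 20/(w + 7)². Integrate: ∫ α/(w + 7) dw = 2 ln|(w + 7)|; ∫ β/(w + 7)² dw = 20/(w + 7). Sum: 2 ln|(w + 7)| + 20/(w + 7) + C


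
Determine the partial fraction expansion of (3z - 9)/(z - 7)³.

(3z - 9) = P(z - 7)² + Q(z - 7) + R. At z = 7: R = 3·7 - 9 = 12. Coefficients: P = 0, Q = 3
Result: 3/(z - 7)² + 12/(z - 7)³


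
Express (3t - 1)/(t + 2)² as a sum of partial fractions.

(3t - 1) = α(t + 2) + β. At t = -2: β = 3·(-2) - 1 = -7. Coeff of t: α = 3
Result: 3/(t + 2) - 7/(t + 2)²
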